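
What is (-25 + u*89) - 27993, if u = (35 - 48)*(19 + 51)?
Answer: -109008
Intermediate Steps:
u = -910 (u = -13*70 = -910)
(-25 + u*89) - 27993 = (-25 - 910*89) - 27993 = (-25 - 80990) - 27993 = -81015 - 27993 = -109008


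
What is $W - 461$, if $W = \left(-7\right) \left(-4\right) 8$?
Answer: $-237$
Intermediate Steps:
$W = 224$ ($W = 28 \cdot 8 = 224$)
$W - 461 = 224 - 461 = -237$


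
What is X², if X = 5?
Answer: 25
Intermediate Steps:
X² = 5² = 25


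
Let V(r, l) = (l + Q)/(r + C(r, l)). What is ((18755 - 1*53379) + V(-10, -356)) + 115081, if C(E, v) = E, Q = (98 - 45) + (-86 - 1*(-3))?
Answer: 804763/10 ≈ 80476.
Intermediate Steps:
Q = -30 (Q = 53 + (-86 + 3) = 53 - 83 = -30)
V(r, l) = (-30 + l)/(2*r) (V(r, l) = (l - 30)/(r + r) = (-30 + l)/((2*r)) = (-30 + l)*(1/(2*r)) = (-30 + l)/(2*r))
((18755 - 1*53379) + V(-10, -356)) + 115081 = ((18755 - 1*53379) + (1/2)*(-30 - 356)/(-10)) + 115081 = ((18755 - 53379) + (1/2)*(-1/10)*(-386)) + 115081 = (-34624 + 193/10) + 115081 = -346047/10 + 115081 = 804763/10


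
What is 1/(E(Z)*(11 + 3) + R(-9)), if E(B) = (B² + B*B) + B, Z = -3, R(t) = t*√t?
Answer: 70/14943 + 3*I/4981 ≈ 0.0046845 + 0.00060229*I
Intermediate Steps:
R(t) = t^(3/2)
E(B) = B + 2*B² (E(B) = (B² + B²) + B = 2*B² + B = B + 2*B²)
1/(E(Z)*(11 + 3) + R(-9)) = 1/((-3*(1 + 2*(-3)))*(11 + 3) + (-9)^(3/2)) = 1/(-3*(1 - 6)*14 - 27*I) = 1/(-3*(-5)*14 - 27*I) = 1/(15*14 - 27*I) = 1/(210 - 27*I) = (210 + 27*I)/44829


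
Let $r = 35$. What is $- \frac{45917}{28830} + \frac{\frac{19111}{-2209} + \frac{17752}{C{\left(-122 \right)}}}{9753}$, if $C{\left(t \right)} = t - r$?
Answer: $- \frac{17392199187907}{10835169895430} \approx -1.6052$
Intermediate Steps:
$C{\left(t \right)} = -35 + t$ ($C{\left(t \right)} = t - 35 = -35 + t$)
$- \frac{45917}{28830} + \frac{\frac{19111}{-2209} + \frac{17752}{C{\left(-122 \right)}}}{9753} = - \frac{45917}{28830} + \frac{\frac{19111}{-2209} + \frac{17752}{-35 - 122}}{9753} = \left(-45917\right) \frac{1}{28830} + \left(19111 \left(- \frac{1}{2209}\right) + \frac{17752}{-157}\right) \frac{1}{9753} = - \frac{45917}{28830} + \left(- \frac{19111}{2209} + 17752 \left(- \frac{1}{157}\right)\right) \frac{1}{9753} = - \frac{45917}{28830} + \left(- \frac{19111}{2209} - \frac{17752}{157}\right) \frac{1}{9753} = - \frac{45917}{28830} - \frac{42214595}{3382467189} = - \frac{17392199187907}{10835169895430}$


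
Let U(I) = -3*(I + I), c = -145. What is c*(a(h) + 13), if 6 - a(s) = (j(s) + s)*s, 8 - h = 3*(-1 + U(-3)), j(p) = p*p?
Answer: -11263165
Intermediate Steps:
U(I) = -6*I
j(p) = p**2
h = -43 (h = 8 - 3*(-1 - 6*(-3)) = 8 - 3*(-1 + 18) = 8 - 3*17 = 8 - 1*51 = 8 - 51 = -43)
a(s) = 6 - s*(s + s**2) (a(s) = 6 - (s**2 + s)*s = 6 - (s + s**2)*s = 6 - s*(s + s**2))
c*(a(h) + 13) = -145*((6 - 1*(-43)**2 - 1*(-43)**3) + 13) = -145*((6 - 1*1849 - 1*(-79507)) + 13) = -145*((6 - 1849 + 79507) + 13) = -145*(77664 + 13) = -145*77677 = -11263165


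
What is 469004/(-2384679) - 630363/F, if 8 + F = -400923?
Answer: 1315175165753/956091736149 ≈ 1.3756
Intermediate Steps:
F = -400931 (F = -8 - 400923 = -400931)
469004/(-2384679) - 630363/F = 469004/(-2384679) - 630363/(-400931) = 469004*(-1/2384679) - 630363*(-1/400931) = -469004/2384679 + 630363/400931 = 1315175165753/956091736149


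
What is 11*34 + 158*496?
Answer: 78742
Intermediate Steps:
11*34 + 158*496 = 374 + 78368 = 78742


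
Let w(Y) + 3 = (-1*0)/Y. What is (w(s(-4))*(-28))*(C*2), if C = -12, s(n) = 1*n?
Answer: -2016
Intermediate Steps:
s(n) = n
w(Y) = -3 (w(Y) = -3 + (-1*0)/Y = -3 + 0/Y = -3 + 0 = -3)
(w(s(-4))*(-28))*(C*2) = (-3*(-28))*(-12*2) = 84*(-24) = -2016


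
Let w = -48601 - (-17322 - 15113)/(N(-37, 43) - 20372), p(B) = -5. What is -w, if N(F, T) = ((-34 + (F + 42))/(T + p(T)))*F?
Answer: 37572867393/773063 ≈ 48603.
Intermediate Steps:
N(F, T) = F*(8 + F)/(-5 + T) (N(F, T) = ((-34 + (F + 42))/(T - 5))*F = ((-34 + (42 + F))/(-5 + T))*F = ((8 + F)/(-5 + T))*F = F*(8 + F)/(-5 + T))
w = -37572867393/773063 (w = -48601 - (-17322 - 15113)/(-37*(8 - 37)/(-5 + 43) - 20372) = -48601 - (-32435)/(-37*(-29)/38 - 20372) = -48601 - (-32435)/(-37*1/38*(-29) - 20372) = -48601 - (-32435)/(1073/38 - 20372) = -48601 - (-32435)/(-773063/38) = -48601 - (-32435)*(-38)/773063 = -48601 - 1*1232530/773063 = -48601 - 1232530/773063 = -37572867393/773063 ≈ -48603.)
-w = -1*(-37572867393/773063) = 37572867393/773063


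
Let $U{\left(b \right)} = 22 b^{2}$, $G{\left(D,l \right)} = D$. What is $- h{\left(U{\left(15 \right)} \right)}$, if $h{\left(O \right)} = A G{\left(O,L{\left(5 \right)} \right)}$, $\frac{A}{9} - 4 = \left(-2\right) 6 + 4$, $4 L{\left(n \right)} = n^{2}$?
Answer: $178200$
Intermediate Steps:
$L{\left(n \right)} = \frac{n^{2}}{4}$
$A = -36$ ($A = 36 + 9 \left(\left(-2\right) 6 + 4\right) = 36 + 9 \left(-12 + 4\right) = 36 + 9 \left(-8\right) = 36 - 72 = -36$)
$h{\left(O \right)} = - 36 O$
$- h{\left(U{\left(15 \right)} \right)} = - \left(-36\right) 22 \cdot 15^{2} = - \left(-36\right) 22 \cdot 225 = - \left(-36\right) 4950 = \left(-1\right) \left(-178200\right) = 178200$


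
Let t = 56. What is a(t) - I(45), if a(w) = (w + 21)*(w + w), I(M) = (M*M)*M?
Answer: -82501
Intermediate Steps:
I(M) = M³ (I(M) = M²*M = M³)
a(w) = 2*w*(21 + w) (a(w) = (21 + w)*(2*w) = 2*w*(21 + w))
a(t) - I(45) = 2*56*(21 + 56) - 1*45³ = 2*56*77 - 1*91125 = 8624 - 91125 = -82501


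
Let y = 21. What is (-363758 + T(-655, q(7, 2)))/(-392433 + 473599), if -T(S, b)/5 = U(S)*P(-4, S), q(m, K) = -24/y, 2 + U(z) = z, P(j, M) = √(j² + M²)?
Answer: -181879/40583 + 3285*√429041/81166 ≈ 22.028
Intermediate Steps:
P(j, M) = √(M² + j²)
U(z) = -2 + z
q(m, K) = -8/7 (q(m, K) = -24/21 = -24*1/21 = -8/7)
T(S, b) = -5*√(16 + S²)*(-2 + S) (T(S, b) = -5*(-2 + S)*√(S² + (-4)²) = -5*(-2 + S)*√(S² + 16) = -5*(-2 + S)*√(16 + S²) = -5*√(16 + S²)*(-2 + S))
(-363758 + T(-655, q(7, 2)))/(-392433 + 473599) = (-363758 + 5*√(16 + (-655)²)*(2 - 1*(-655)))/(-392433 + 473599) = (-363758 + 5*√(16 + 429025)*(2 + 655))/81166 = (-363758 + 5*√429041*657)*(1/81166) = (-363758 + 3285*√429041)*(1/81166) = -181879/40583 + 3285*√429041/81166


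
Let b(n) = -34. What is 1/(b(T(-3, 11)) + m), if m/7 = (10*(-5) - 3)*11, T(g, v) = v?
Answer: -1/4115 ≈ -0.00024301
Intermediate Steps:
m = -4081 (m = 7*((10*(-5) - 3)*11) = 7*((-50 - 3)*11) = 7*(-53*11) = 7*(-583) = -4081)
1/(b(T(-3, 11)) + m) = 1/(-34 - 4081) = 1/(-4115) = -1/4115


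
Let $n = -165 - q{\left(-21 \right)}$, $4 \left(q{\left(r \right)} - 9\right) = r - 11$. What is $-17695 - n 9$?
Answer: $-16201$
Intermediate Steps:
$q{\left(r \right)} = \frac{25}{4} + \frac{r}{4}$ ($q{\left(r \right)} = 9 + \frac{r - 11}{4} = 9 + \frac{-11 + r}{4} = 9 + \left(- \frac{11}{4} + \frac{r}{4}\right) = \frac{25}{4} + \frac{r}{4}$)
$n = -166$ ($n = -165 - \left(\frac{25}{4} + \frac{1}{4} \left(-21\right)\right) = -165 - \left(\frac{25}{4} - \frac{21}{4}\right) = -165 - 1 = -166$)
$-17695 - n 9 = -17695 - \left(-166\right) 9 = -17695 - -1494 = -17695 + 1494 = -16201$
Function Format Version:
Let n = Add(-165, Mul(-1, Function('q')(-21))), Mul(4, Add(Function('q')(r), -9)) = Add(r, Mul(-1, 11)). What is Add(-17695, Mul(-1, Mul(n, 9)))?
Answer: -16201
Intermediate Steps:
Function('q')(r) = Add(Rational(25, 4), Mul(Rational(1, 4), r)) (Function('q')(r) = Add(9, Mul(Rational(1, 4), Add(r, Mul(-1, 11)))) = Add(9, Mul(Rational(1, 4), Add(r, -11))) = Add(9, Mul(Rational(1, 4), Add(-11, r))) = Add(9, Add(Rational(-11, 4), Mul(Rational(1, 4), r))) = Add(Rational(25, 4), Mul(Rational(1, 4), r)))
n = -166 (n = Add(-165, Mul(-1, Add(Rational(25, 4), Mul(Rational(1, 4), -21)))) = Add(-165, Mul(-1, Add(Rational(25, 4), Rational(-21, 4)))) = Add(-165, Mul(-1, 1)) = Add(-165, -1) = -166)
Add(-17695, Mul(-1, Mul(n, 9))) = Add(-17695, Mul(-1, Mul(-166, 9))) = Add(-17695, Mul(-1, -1494)) = Add(-17695, 1494) = -16201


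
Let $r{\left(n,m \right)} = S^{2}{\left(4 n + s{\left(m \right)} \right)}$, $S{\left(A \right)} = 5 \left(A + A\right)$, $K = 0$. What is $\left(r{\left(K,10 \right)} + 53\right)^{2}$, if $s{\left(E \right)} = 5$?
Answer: $6517809$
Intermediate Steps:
$S{\left(A \right)} = 10 A$ ($S{\left(A \right)} = 5 \cdot 2 A = 10 A$)
$r{\left(n,m \right)} = \left(50 + 40 n\right)^{2}$ ($r{\left(n,m \right)} = \left(10 \left(4 n + 5\right)\right)^{2} = \left(10 \left(5 + 4 n\right)\right)^{2} = \left(50 + 40 n\right)^{2}$)
$\left(r{\left(K,10 \right)} + 53\right)^{2} = \left(100 \left(5 + 4 \cdot 0\right)^{2} + 53\right)^{2} = \left(100 \left(5 + 0\right)^{2} + 53\right)^{2} = \left(100 \cdot 5^{2} + 53\right)^{2} = \left(100 \cdot 25 + 53\right)^{2} = \left(2500 + 53\right)^{2} = 2553^{2} = 6517809$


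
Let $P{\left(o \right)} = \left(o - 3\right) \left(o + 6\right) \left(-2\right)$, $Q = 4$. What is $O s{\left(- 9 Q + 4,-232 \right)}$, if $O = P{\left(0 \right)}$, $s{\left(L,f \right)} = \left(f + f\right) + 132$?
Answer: $-11952$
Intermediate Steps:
$P{\left(o \right)} = - 2 \left(-3 + o\right) \left(6 + o\right)$ ($P{\left(o \right)} = \left(-3 + o\right) \left(6 + o\right) \left(-2\right) = - 2 \left(-3 + o\right) \left(6 + o\right)$)
$s{\left(L,f \right)} = 132 + 2 f$ ($s{\left(L,f \right)} = 2 f + 132 = 132 + 2 f$)
$O = 36$ ($O = 36 - 0 - 2 \cdot 0^{2} = 36 + 0 - 0 = 36 + 0 + 0 = 36$)
$O s{\left(- 9 Q + 4,-232 \right)} = 36 \left(132 + 2 \left(-232\right)\right) = 36 \left(132 - 464\right) = 36 \left(-332\right) = -11952$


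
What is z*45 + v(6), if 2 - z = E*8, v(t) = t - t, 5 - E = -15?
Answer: -7110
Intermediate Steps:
E = 20 (E = 5 - 1*(-15) = 5 + 15 = 20)
v(t) = 0
z = -158 (z = 2 - 20*8 = 2 - 1*160 = 2 - 160 = -158)
z*45 + v(6) = -158*45 + 0 = -7110 + 0 = -7110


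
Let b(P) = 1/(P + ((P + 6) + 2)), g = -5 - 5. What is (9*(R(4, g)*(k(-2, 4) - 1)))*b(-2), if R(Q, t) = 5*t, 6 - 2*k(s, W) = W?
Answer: 0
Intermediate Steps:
g = -10
k(s, W) = 3 - W/2
b(P) = 1/(8 + 2*P) (b(P) = 1/(P + ((6 + P) + 2)) = 1/(P + (8 + P)) = 1/(8 + 2*P))
(9*(R(4, g)*(k(-2, 4) - 1)))*b(-2) = (9*((5*(-10))*((3 - ½*4) - 1)))*(1/(2*(4 - 2))) = (9*(-50*((3 - 2) - 1)))*((½)/2) = (9*(-50*(1 - 1)))*((½)*(½)) = (9*(-50*0))*(¼) = (9*0)*(¼) = 0*(¼) = 0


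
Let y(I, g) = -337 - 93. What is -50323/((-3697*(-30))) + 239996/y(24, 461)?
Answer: -532791905/953826 ≈ -558.58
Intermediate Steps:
y(I, g) = -430
-50323/((-3697*(-30))) + 239996/y(24, 461) = -50323/((-3697*(-30))) + 239996/(-430) = -50323/110910 + 239996*(-1/430) = -50323*1/110910 - 119998/215 = -50323/110910 - 119998/215 = -532791905/953826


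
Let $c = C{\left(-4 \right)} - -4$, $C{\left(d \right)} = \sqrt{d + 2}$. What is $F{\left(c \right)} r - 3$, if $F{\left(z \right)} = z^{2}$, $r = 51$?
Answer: $711 + 408 i \sqrt{2} \approx 711.0 + 577.0 i$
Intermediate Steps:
$C{\left(d \right)} = \sqrt{2 + d}$
$c = 4 + i \sqrt{2}$ ($c = \sqrt{2 - 4} - -4 = \sqrt{-2} + 4 = i \sqrt{2} + 4 = 4 + i \sqrt{2} \approx 4.0 + 1.4142 i$)
$F{\left(c \right)} r - 3 = \left(4 + i \sqrt{2}\right)^{2} \cdot 51 - 3 = 51 \left(4 + i \sqrt{2}\right)^{2} - 3 = -3 + 51 \left(4 + i \sqrt{2}\right)^{2}$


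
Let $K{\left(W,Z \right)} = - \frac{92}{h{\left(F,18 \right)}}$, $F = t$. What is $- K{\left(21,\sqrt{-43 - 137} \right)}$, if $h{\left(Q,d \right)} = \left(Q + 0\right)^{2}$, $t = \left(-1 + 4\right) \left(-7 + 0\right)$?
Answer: $\frac{92}{441} \approx 0.20862$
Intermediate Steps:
$t = -21$ ($t = 3 \left(-7\right) = -21$)
$F = -21$
$h{\left(Q,d \right)} = Q^{2}$
$K{\left(W,Z \right)} = - \frac{92}{441}$ ($K{\left(W,Z \right)} = - \frac{92}{\left(-21\right)^{2}} = - \frac{92}{441}$)
$- K{\left(21,\sqrt{-43 - 137} \right)} = \left(-1\right) \left(- \frac{92}{441}\right) = \frac{92}{441}$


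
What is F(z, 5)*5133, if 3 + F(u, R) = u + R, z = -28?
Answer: -133458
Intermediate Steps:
F(u, R) = -3 + R + u (F(u, R) = -3 + (u + R) = -3 + (R + u) = -3 + R + u)
F(z, 5)*5133 = (-3 + 5 - 28)*5133 = -26*5133 = -133458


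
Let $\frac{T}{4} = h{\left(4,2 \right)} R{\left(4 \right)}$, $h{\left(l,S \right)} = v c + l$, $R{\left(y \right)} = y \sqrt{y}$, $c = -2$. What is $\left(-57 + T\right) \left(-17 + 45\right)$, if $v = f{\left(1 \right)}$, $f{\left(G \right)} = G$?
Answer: $196$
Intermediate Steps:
$v = 1$
$R{\left(y \right)} = y^{\frac{3}{2}}$
$h{\left(l,S \right)} = -2 + l$ ($h{\left(l,S \right)} = 1 \left(-2\right) + l = -2 + l$)
$T = 64$ ($T = 4 \left(-2 + 4\right) 4^{\frac{3}{2}} = 4 \cdot 2 \cdot 8 = 4 \cdot 16 = 64$)
$\left(-57 + T\right) \left(-17 + 45\right) = \left(-57 + 64\right) \left(-17 + 45\right) = 7 \cdot 28 = 196$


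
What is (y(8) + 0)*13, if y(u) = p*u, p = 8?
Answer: 832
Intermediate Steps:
y(u) = 8*u
(y(8) + 0)*13 = (8*8 + 0)*13 = (64 + 0)*13 = 64*13 = 832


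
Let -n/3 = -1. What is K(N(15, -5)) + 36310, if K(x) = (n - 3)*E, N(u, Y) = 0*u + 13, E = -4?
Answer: 36310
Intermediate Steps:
n = 3 (n = -3*(-1) = 3)
N(u, Y) = 13 (N(u, Y) = 0 + 13 = 13)
K(x) = 0 (K(x) = (3 - 3)*(-4) = 0*(-4) = 0)
K(N(15, -5)) + 36310 = 0 + 36310 = 36310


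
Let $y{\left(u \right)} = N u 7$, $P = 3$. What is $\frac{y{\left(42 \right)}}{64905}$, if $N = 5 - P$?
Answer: $\frac{196}{21635} \approx 0.0090594$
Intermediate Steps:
$N = 2$ ($N = 5 - 3 = 2$)
$y{\left(u \right)} = 14 u$ ($y{\left(u \right)} = 2 u 7 = 14 u$)
$\frac{y{\left(42 \right)}}{64905} = \frac{14 \cdot 42}{64905} = 588 \cdot \frac{1}{64905} = \frac{196}{21635}$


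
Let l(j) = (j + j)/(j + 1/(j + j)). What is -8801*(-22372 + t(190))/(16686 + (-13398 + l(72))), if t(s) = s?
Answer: 337379232593/5685668 ≈ 59339.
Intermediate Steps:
l(j) = 2*j/(j + 1/(2*j)) (l(j) = (2*j)/(j + 1/(2*j)) = 2*j/(j + 1/(2*j)))
-8801*(-22372 + t(190))/(16686 + (-13398 + l(72))) = -8801*(-22372 + 190)/(16686 + (-13398 + 4*72²/(1 + 2*72²))) = -8801*(-22182/(16686 + (-13398 + 4*5184/(1 + 2*5184)))) = -8801*(-22182/(16686 + (-13398 + 4*5184/(1 + 10368)))) = -8801*(-22182/(16686 + (-13398 + 4*5184/10369))) = -8801*(-22182/(16686 + (-13398 + 4*5184*(1/10369)))) = -8801*(-22182/(16686 + (-13398 + 20736/10369))) = -8801*(-22182/(16686 - 138903126/10369)) = -8801/((34114008/10369)*(-1/22182)) = -8801/(-5685668/38334193) = -8801*(-38334193/5685668) = 337379232593/5685668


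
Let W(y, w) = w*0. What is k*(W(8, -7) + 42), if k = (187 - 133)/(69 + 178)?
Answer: 2268/247 ≈ 9.1822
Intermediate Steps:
k = 54/247 ≈ 0.21862
W(y, w) = 0
k*(W(8, -7) + 42) = 54*(0 + 42)/247 = (54/247)*42 = 2268/247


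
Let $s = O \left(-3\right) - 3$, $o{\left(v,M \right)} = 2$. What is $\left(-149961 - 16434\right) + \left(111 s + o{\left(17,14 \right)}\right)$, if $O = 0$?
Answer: $-166726$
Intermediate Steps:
$s = -3$ ($s = 0 \left(-3\right) - 3 = 0 - 3 = -3$)
$\left(-149961 - 16434\right) + \left(111 s + o{\left(17,14 \right)}\right) = \left(-149961 - 16434\right) + \left(111 \left(-3\right) + 2\right) = -166395 + \left(-333 + 2\right) = -166395 - 331 = -166726$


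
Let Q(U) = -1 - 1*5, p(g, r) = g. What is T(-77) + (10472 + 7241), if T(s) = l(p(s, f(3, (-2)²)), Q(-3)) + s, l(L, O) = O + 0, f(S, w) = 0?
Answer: 17630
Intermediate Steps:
Q(U) = -6 (Q(U) = -1 - 5 = -6)
l(L, O) = O
T(s) = -6 + s
T(-77) + (10472 + 7241) = (-6 - 77) + (10472 + 7241) = -83 + 17713 = 17630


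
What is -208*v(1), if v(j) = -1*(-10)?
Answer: -2080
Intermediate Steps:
v(j) = 10
-208*v(1) = -208*10 = -2080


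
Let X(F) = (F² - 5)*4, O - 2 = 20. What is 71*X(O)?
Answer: 136036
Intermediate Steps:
O = 22 (O = 2 + 20 = 22)
X(F) = -20 + 4*F² (X(F) = (-5 + F²)*4 = -20 + 4*F²)
71*X(O) = 71*(-20 + 4*22²) = 71*(-20 + 4*484) = 71*(-20 + 1936) = 71*1916 = 136036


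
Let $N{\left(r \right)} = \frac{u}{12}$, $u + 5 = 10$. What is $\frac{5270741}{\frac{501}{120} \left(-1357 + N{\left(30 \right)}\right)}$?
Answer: $- \frac{2529955680}{2718593} \approx -930.61$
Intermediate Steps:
$u = 5$ ($u = -5 + 10 = 5$)
$N{\left(r \right)} = \frac{5}{12}$
$\frac{5270741}{\frac{501}{120} \left(-1357 + N{\left(30 \right)}\right)} = \frac{5270741}{\frac{501}{120} \left(-1357 + \frac{5}{12}\right)} = \frac{5270741}{501 \cdot \frac{1}{120} \left(- \frac{16279}{12}\right)} = \frac{5270741}{\frac{167}{40} \left(- \frac{16279}{12}\right)} = \frac{5270741}{- \frac{2718593}{480}} = 5270741 \left(- \frac{480}{2718593}\right) = - \frac{2529955680}{2718593}$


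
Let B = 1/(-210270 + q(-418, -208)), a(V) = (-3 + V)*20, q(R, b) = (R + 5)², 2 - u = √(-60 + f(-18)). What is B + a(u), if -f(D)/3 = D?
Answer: -794021/39701 - 20*I*√6 ≈ -20.0 - 48.99*I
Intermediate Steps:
f(D) = -3*D
u = 2 - I*√6 (u = 2 - √(-60 - 3*(-18)) = 2 - √(-60 + 54) = 2 - √(-6) = 2 - I*√6 ≈ 2.0 - 2.4495*I)
q(R, b) = (5 + R)²
a(V) = -60 + 20*V
B = -1/39701 (B = 1/(-210270 + (5 - 418)²) = 1/(-210270 + (-413)²) = 1/(-210270 + 170569) = 1/(-39701) = -1/39701 ≈ -2.5188e-5)
B + a(u) = -1/39701 + (-60 + 20*(2 - I*√6)) = -1/39701 + (-60 + (40 - 20*I*√6)) = -1/39701 + (-20 - 20*I*√6) = -794021/39701 - 20*I*√6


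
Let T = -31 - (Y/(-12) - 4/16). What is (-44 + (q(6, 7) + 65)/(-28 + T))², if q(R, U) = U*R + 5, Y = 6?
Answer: 114490000/54289 ≈ 2108.9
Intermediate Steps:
q(R, U) = 5 + R*U (q(R, U) = R*U + 5 = 5 + R*U)
T = -121/4 (T = -31 - (6/(-12) - 4/16) = -31 - (6*(-1/12) - 4*1/16) = -31 - (-½ - ¼) = -31 - 1*(-¾) = -31 + ¾ = -121/4 ≈ -30.250)
(-44 + (q(6, 7) + 65)/(-28 + T))² = (-44 + ((5 + 6*7) + 65)/(-28 - 121/4))² = (-44 + ((5 + 42) + 65)/(-233/4))² = (-44 + (47 + 65)*(-4/233))² = (-44 + 112*(-4/233))² = (-44 - 448/233)² = (-10700/233)² = 114490000/54289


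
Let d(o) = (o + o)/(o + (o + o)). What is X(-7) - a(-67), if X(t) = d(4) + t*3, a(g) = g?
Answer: 140/3 ≈ 46.667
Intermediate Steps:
d(o) = ⅔ (d(o) = (2*o)/(o + 2*o) = (2*o)/((3*o)) = (2*o)*(1/(3*o)) = ⅔)
X(t) = ⅔ + 3*t (X(t) = ⅔ + t*3 = ⅔ + 3*t)
X(-7) - a(-67) = (⅔ + 3*(-7)) - 1*(-67) = (⅔ - 21) + 67 = -61/3 + 67 = 140/3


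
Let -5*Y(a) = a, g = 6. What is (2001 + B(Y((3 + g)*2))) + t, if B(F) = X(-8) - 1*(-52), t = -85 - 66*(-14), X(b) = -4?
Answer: 2888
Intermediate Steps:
Y(a) = -a/5
t = 839 (t = -85 + 924 = 839)
B(F) = 48 (B(F) = -4 - 1*(-52) = -4 + 52 = 48)
(2001 + B(Y((3 + g)*2))) + t = (2001 + 48) + 839 = 2049 + 839 = 2888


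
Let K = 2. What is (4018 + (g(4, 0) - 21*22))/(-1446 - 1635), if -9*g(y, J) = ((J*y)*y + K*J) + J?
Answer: -3556/3081 ≈ -1.1542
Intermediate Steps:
g(y, J) = -J/3 - J*y²/9 (g(y, J) = -(((J*y)*y + 2*J) + J)/9 = -((J*y² + 2*J) + J)/9 = -((2*J + J*y²) + J)/9 = -(3*J + J*y²)/9 = -J/3 - J*y²/9)
(4018 + (g(4, 0) - 21*22))/(-1446 - 1635) = (4018 + (-⅑*0*(3 + 4²) - 21*22))/(-1446 - 1635) = (4018 + (-⅑*0*(3 + 16) - 462))/(-3081) = (4018 + (-⅑*0*19 - 462))*(-1/3081) = (4018 + (0 - 462))*(-1/3081) = (4018 - 462)*(-1/3081) = 3556*(-1/3081) = -3556/3081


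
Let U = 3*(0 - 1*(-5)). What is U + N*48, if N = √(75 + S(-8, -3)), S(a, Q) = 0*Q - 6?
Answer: 15 + 48*√69 ≈ 413.72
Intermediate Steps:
S(a, Q) = -6 (S(a, Q) = 0 - 6 = -6)
N = √69 (N = √(75 - 6) = √69 ≈ 8.3066)
U = 15 (U = 3*(0 + 5) = 3*5 = 15)
U + N*48 = 15 + √69*48 = 15 + 48*√69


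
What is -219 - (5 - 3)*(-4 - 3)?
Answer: -205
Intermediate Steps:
-219 - (5 - 3)*(-4 - 3) = -219 - 2*(-7) = -219 - 1*(-14) = -219 + 14 = -205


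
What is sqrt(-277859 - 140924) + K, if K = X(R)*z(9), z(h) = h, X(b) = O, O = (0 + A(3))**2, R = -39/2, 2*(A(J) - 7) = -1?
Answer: 1521/4 + I*sqrt(418783) ≈ 380.25 + 647.13*I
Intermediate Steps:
A(J) = 13/2 (A(J) = 7 + (1/2)*(-1) = 7 - 1/2 = 13/2)
R = -39/2 (R = -39*1/2 = -39/2 ≈ -19.500)
O = 169/4 (O = (0 + 13/2)**2 = (13/2)**2 = 169/4 ≈ 42.250)
X(b) = 169/4
K = 1521/4 (K = (169/4)*9 = 1521/4 ≈ 380.25)
sqrt(-277859 - 140924) + K = sqrt(-277859 - 140924) + 1521/4 = sqrt(-418783) + 1521/4 = I*sqrt(418783) + 1521/4 = 1521/4 + I*sqrt(418783)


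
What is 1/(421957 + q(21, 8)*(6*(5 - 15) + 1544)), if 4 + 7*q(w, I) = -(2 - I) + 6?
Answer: 1/423653 ≈ 2.3604e-6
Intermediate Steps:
q(w, I) = I/7 (q(w, I) = -4/7 + (-(2 - I) + 6)/7 = -4/7 + ((-2 + I) + 6)/7 = -4/7 + (4 + I)/7 = -4/7 + (4/7 + I/7) = I/7)
1/(421957 + q(21, 8)*(6*(5 - 15) + 1544)) = 1/(421957 + ((⅐)*8)*(6*(5 - 15) + 1544)) = 1/(421957 + 8*(6*(-10) + 1544)/7) = 1/(421957 + 8*(-60 + 1544)/7) = 1/(421957 + (8/7)*1484) = 1/(421957 + 1696) = 1/423653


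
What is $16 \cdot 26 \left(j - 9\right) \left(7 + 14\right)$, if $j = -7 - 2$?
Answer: $-157248$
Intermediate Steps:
$j = -9$ ($j = -7 - 2 = -9$)
$16 \cdot 26 \left(j - 9\right) \left(7 + 14\right) = 16 \cdot 26 \left(-9 - 9\right) \left(7 + 14\right) = 416 \left(\left(-18\right) 21\right) = 416 \left(-378\right) = -157248$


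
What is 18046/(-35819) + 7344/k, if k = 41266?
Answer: -34402250/105579061 ≈ -0.32584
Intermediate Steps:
18046/(-35819) + 7344/k = 18046/(-35819) + 7344/41266 = 18046*(-1/35819) + 7344*(1/41266) = -2578/5117 + 3672/20633 = -34402250/105579061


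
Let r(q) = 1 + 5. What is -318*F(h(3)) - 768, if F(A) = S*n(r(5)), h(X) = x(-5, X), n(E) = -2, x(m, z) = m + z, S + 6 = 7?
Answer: -132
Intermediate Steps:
S = 1 (S = -6 + 7 = 1)
r(q) = 6
h(X) = -5 + X
F(A) = -2 (F(A) = 1*(-2) = -2)
-318*F(h(3)) - 768 = -318*(-2) - 768 = 636 - 768 = -132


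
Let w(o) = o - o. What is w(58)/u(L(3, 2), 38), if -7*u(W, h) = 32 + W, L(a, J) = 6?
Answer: 0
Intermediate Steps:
w(o) = 0
u(W, h) = -32/7 - W/7 (u(W, h) = -(32 + W)/7 = -32/7 - W/7)
w(58)/u(L(3, 2), 38) = 0/(-32/7 - ⅐*6) = 0/(-32/7 - 6/7) = 0/(-38/7) = 0*(-7/38) = 0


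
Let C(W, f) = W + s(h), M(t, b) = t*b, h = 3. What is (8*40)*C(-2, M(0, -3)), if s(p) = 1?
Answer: -320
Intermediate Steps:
M(t, b) = b*t
C(W, f) = 1 + W (C(W, f) = W + 1 = 1 + W)
(8*40)*C(-2, M(0, -3)) = (8*40)*(1 - 2) = 320*(-1) = -320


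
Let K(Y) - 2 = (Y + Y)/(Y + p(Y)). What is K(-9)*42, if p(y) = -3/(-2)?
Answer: 924/5 ≈ 184.80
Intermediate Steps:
p(y) = 3/2 (p(y) = -3*(-½) = 3/2)
K(Y) = 2 + 2*Y/(3/2 + Y) (K(Y) = 2 + (Y + Y)/(Y + 3/2) = 2 + (2*Y)/(3/2 + Y) = 2 + 2*Y/(3/2 + Y))
K(-9)*42 = (2*(3 + 4*(-9))/(3 + 2*(-9)))*42 = (2*(3 - 36)/(3 - 18))*42 = (2*(-33)/(-15))*42 = (2*(-1/15)*(-33))*42 = (22/5)*42 = 924/5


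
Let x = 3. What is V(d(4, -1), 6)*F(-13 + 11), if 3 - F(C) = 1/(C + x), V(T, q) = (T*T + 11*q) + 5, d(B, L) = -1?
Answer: 144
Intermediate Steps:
V(T, q) = 5 + T² + 11*q (V(T, q) = (T² + 11*q) + 5 = 5 + T² + 11*q)
F(C) = 3 - 1/(3 + C) (F(C) = 3 - 1/(C + 3) = 3 - 1/(3 + C))
V(d(4, -1), 6)*F(-13 + 11) = (5 + (-1)² + 11*6)*((8 + 3*(-13 + 11))/(3 + (-13 + 11))) = (5 + 1 + 66)*((8 + 3*(-2))/(3 - 2)) = 72*((8 - 6)/1) = 72*(1*2) = 72*2 = 144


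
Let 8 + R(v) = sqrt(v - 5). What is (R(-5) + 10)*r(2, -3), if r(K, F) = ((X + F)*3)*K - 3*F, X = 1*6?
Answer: 54 + 27*I*sqrt(10) ≈ 54.0 + 85.381*I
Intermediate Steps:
R(v) = -8 + sqrt(-5 + v) (R(v) = -8 + sqrt(v - 5) = -8 + sqrt(-5 + v))
X = 6
r(K, F) = -3*F + K*(18 + 3*F) (r(K, F) = ((6 + F)*3)*K - 3*F = (18 + 3*F)*K - 3*F = K*(18 + 3*F) - 3*F = -3*F + K*(18 + 3*F))
(R(-5) + 10)*r(2, -3) = ((-8 + sqrt(-5 - 5)) + 10)*(-3*(-3) + 18*2 + 3*(-3)*2) = ((-8 + sqrt(-10)) + 10)*(9 + 36 - 18) = ((-8 + I*sqrt(10)) + 10)*27 = (2 + I*sqrt(10))*27 = 54 + 27*I*sqrt(10)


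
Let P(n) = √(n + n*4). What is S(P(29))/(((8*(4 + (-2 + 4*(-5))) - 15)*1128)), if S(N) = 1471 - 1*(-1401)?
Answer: -359/22419 ≈ -0.016013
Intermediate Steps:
P(n) = √5*√n (P(n) = √(n + 4*n) = √(5*n) = √5*√n)
S(N) = 2872 (S(N) = 1471 + 1401 = 2872)
S(P(29))/(((8*(4 + (-2 + 4*(-5))) - 15)*1128)) = 2872/(((8*(4 + (-2 + 4*(-5))) - 15)*1128)) = 2872/(((8*(4 + (-2 - 20)) - 15)*1128)) = 2872/(((8*(4 - 22) - 15)*1128)) = 2872/(((8*(-18) - 15)*1128)) = 2872/(((-144 - 15)*1128)) = 2872/((-159*1128)) = 2872/(-179352) = 2872*(-1/179352) = -359/22419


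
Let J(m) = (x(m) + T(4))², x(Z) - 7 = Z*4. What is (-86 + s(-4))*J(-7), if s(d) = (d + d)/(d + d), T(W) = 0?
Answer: -37485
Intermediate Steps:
x(Z) = 7 + 4*Z (x(Z) = 7 + Z*4 = 7 + 4*Z)
J(m) = (7 + 4*m)² (J(m) = ((7 + 4*m) + 0)² = (7 + 4*m)²)
s(d) = 1 (s(d) = (2*d)/((2*d)) = (2*d)*(1/(2*d)) = 1)
(-86 + s(-4))*J(-7) = (-86 + 1)*(7 + 4*(-7))² = -85*(7 - 28)² = -85*(-21)² = -85*441 = -37485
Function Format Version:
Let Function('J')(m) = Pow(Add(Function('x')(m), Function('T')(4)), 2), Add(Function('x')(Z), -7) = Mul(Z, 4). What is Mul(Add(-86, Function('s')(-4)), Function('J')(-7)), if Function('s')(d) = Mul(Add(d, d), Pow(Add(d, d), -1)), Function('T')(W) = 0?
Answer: -37485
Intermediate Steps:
Function('x')(Z) = Add(7, Mul(4, Z)) (Function('x')(Z) = Add(7, Mul(Z, 4)) = Add(7, Mul(4, Z)))
Function('J')(m) = Pow(Add(7, Mul(4, m)), 2) (Function('J')(m) = Pow(Add(Add(7, Mul(4, m)), 0), 2) = Pow(Add(7, Mul(4, m)), 2))
Function('s')(d) = 1 (Function('s')(d) = Mul(Mul(2, d), Pow(Mul(2, d), -1)) = Mul(Mul(2, d), Mul(Rational(1, 2), Pow(d, -1))) = 1)
Mul(Add(-86, Function('s')(-4)), Function('J')(-7)) = Mul(Add(-86, 1), Pow(Add(7, Mul(4, -7)), 2)) = Mul(-85, Pow(Add(7, -28), 2)) = Mul(-85, Pow(-21, 2)) = Mul(-85, 441) = -37485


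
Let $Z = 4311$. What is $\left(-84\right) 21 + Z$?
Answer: $2547$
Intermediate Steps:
$\left(-84\right) 21 + Z = \left(-84\right) 21 + 4311 = -1764 + 4311 = 2547$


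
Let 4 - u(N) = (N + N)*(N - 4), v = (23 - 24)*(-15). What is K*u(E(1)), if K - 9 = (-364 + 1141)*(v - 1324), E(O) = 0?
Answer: -4068336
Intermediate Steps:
v = 15 (v = -1*(-15) = 15)
u(N) = 4 - 2*N*(-4 + N) (u(N) = 4 - (N + N)*(N - 4) = 4 - 2*N*(-4 + N))
K = -1017084 (K = 9 + (-364 + 1141)*(15 - 1324) = 9 + 777*(-1309) = 9 - 1017093 = -1017084)
K*u(E(1)) = -1017084*(4 - 2*0**2 + 8*0) = -1017084*(4 - 2*0 + 0) = -1017084*(4 + 0 + 0) = -1017084*4 = -4068336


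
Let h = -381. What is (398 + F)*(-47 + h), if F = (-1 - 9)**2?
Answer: -213144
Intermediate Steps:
F = 100 (F = (-10)**2 = 100)
(398 + F)*(-47 + h) = (398 + 100)*(-47 - 381) = 498*(-428) = -213144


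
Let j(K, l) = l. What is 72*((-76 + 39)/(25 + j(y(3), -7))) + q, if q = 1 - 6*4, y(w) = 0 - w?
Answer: -171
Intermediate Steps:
y(w) = -w
q = -23 (q = 1 - 24 = -23)
72*((-76 + 39)/(25 + j(y(3), -7))) + q = 72*((-76 + 39)/(25 - 7)) - 23 = 72*(-37/18) - 23 = -148 - 23 = -171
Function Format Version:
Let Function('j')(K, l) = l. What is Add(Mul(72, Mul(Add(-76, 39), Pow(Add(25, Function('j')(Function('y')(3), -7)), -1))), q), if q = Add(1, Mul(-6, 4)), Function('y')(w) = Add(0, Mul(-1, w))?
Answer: -171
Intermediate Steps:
Function('y')(w) = Mul(-1, w)
q = -23 (q = Add(1, -24) = -23)
Add(Mul(72, Mul(Add(-76, 39), Pow(Add(25, Function('j')(Function('y')(3), -7)), -1))), q) = Add(Mul(72, Mul(Add(-76, 39), Pow(Add(25, -7), -1))), -23) = Add(Mul(72, Mul(-37, Pow(18, -1))), -23) = Add(Mul(72, Mul(-37, Rational(1, 18))), -23) = Add(Mul(72, Rational(-37, 18)), -23) = Add(-148, -23) = -171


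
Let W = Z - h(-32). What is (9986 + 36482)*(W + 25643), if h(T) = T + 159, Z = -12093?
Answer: 623739964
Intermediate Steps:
h(T) = 159 + T
W = -12220 (W = -12093 - (159 - 32) = -12093 - 1*127 = -12093 - 127 = -12220)
(9986 + 36482)*(W + 25643) = (9986 + 36482)*(-12220 + 25643) = 46468*13423 = 623739964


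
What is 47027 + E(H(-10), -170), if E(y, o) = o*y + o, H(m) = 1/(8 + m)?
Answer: 46942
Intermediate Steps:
E(y, o) = o + o*y
47027 + E(H(-10), -170) = 47027 - 170*(1 + 1/(8 - 10)) = 47027 - 170*(1 + 1/(-2)) = 47027 - 170*(1 - ½) = 47027 - 170*½ = 47027 - 85 = 46942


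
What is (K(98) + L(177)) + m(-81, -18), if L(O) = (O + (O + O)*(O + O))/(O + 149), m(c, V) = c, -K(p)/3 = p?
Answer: 3243/326 ≈ 9.9478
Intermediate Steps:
K(p) = -3*p
L(O) = (O + 4*O²)/(149 + O) (L(O) = (O + (2*O)*(2*O))/(149 + O) = (O + 4*O²)/(149 + O))
(K(98) + L(177)) + m(-81, -18) = (-3*98 + 177*(1 + 4*177)/(149 + 177)) - 81 = (-294 + 177*(1 + 708)/326) - 81 = (-294 + 177*(1/326)*709) - 81 = (-294 + 125493/326) - 81 = 29649/326 - 81 = 3243/326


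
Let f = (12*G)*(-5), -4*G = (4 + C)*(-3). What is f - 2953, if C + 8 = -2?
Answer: -2683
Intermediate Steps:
C = -10 (C = -8 - 2 = -10)
G = -9/2 (G = -(4 - 10)*(-3)/4 = -(-3)*(-3)/2 = -1/4*18 = -9/2 ≈ -4.5000)
f = 270 (f = (12*(-9/2))*(-5) = -54*(-5) = 270)
f - 2953 = 270 - 2953 = -2683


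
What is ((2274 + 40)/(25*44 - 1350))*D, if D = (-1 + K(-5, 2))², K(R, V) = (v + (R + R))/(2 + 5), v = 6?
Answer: -139997/6125 ≈ -22.857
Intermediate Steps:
K(R, V) = 6/7 + 2*R/7 (K(R, V) = (6 + (R + R))/(2 + 5) = (6 + 2*R)/7 = (6 + 2*R)*(⅐) = 6/7 + 2*R/7)
D = 121/49 (D = (-1 + (6/7 + (2/7)*(-5)))² = (-1 + (6/7 - 10/7))² = (-1 - 4/7)² = (-11/7)² = 121/49 ≈ 2.4694)
((2274 + 40)/(25*44 - 1350))*D = ((2274 + 40)/(25*44 - 1350))*(121/49) = (2314/(1100 - 1350))*(121/49) = (2314/(-250))*(121/49) = (2314*(-1/250))*(121/49) = -1157/125*121/49 = -139997/6125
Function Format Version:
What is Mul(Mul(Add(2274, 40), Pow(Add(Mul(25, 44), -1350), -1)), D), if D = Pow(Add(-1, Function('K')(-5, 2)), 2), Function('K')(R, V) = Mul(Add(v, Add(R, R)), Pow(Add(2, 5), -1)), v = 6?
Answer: Rational(-139997, 6125) ≈ -22.857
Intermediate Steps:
Function('K')(R, V) = Add(Rational(6, 7), Mul(Rational(2, 7), R)) (Function('K')(R, V) = Mul(Add(6, Add(R, R)), Pow(Add(2, 5), -1)) = Mul(Add(6, Mul(2, R)), Pow(7, -1)) = Mul(Add(6, Mul(2, R)), Rational(1, 7)) = Add(Rational(6, 7), Mul(Rational(2, 7), R)))
D = Rational(121, 49) (D = Pow(Add(-1, Add(Rational(6, 7), Mul(Rational(2, 7), -5))), 2) = Pow(Add(-1, Add(Rational(6, 7), Rational(-10, 7))), 2) = Pow(Add(-1, Rational(-4, 7)), 2) = Pow(Rational(-11, 7), 2) = Rational(121, 49) ≈ 2.4694)
Mul(Mul(Add(2274, 40), Pow(Add(Mul(25, 44), -1350), -1)), D) = Mul(Mul(Add(2274, 40), Pow(Add(Mul(25, 44), -1350), -1)), Rational(121, 49)) = Mul(Mul(2314, Pow(Add(1100, -1350), -1)), Rational(121, 49)) = Mul(Mul(2314, Pow(-250, -1)), Rational(121, 49)) = Mul(Mul(2314, Rational(-1, 250)), Rational(121, 49)) = Mul(Rational(-1157, 125), Rational(121, 49)) = Rational(-139997, 6125)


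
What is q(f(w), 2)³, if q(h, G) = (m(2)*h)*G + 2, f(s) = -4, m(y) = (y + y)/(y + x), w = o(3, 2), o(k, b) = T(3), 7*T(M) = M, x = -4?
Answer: 5832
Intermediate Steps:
T(M) = M/7
o(k, b) = 3/7 (o(k, b) = (⅐)*3 = 3/7)
w = 3/7 ≈ 0.42857
m(y) = 2*y/(-4 + y) (m(y) = (y + y)/(y - 4) = (2*y)/(-4 + y) = 2*y/(-4 + y))
q(h, G) = 2 - 2*G*h (q(h, G) = ((2*2/(-4 + 2))*h)*G + 2 = ((2*2/(-2))*h)*G + 2 = ((2*2*(-½))*h)*G + 2 = (-2*h)*G + 2 = -2*G*h + 2 = 2 - 2*G*h)
q(f(w), 2)³ = (2 - 2*2*(-4))³ = (2 + 16)³ = 18³ = 5832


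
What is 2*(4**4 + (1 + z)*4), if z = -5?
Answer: 480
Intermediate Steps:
2*(4**4 + (1 + z)*4) = 2*(4**4 + (1 - 5)*4) = 2*(256 - 4*4) = 2*(256 - 16) = 2*240 = 480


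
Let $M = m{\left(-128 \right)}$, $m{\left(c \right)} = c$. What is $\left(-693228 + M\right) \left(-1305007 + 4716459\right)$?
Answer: $-2365350712912$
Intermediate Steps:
$M = -128$
$\left(-693228 + M\right) \left(-1305007 + 4716459\right) = \left(-693228 - 128\right) \left(-1305007 + 4716459\right) = \left(-693356\right) 3411452 = -2365350712912$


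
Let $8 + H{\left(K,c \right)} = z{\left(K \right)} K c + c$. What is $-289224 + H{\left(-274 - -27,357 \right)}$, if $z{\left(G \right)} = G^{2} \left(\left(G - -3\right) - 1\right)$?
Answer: $1318029300820$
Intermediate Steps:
$z{\left(G \right)} = G^{2} \left(2 + G\right)$ ($z{\left(G \right)} = G^{2} \left(\left(G + 3\right) - 1\right) = G^{2} \left(\left(3 + G\right) - 1\right) = G^{2} \left(2 + G\right)$)
$H{\left(K,c \right)} = -8 + c + c K^{3} \left(2 + K\right)$ ($H{\left(K,c \right)} = -8 + \left(K^{2} \left(2 + K\right) K c + c\right) = -8 + \left(K^{3} \left(2 + K\right) c + c\right) = -8 + \left(c K^{3} \left(2 + K\right) + c\right) = -8 + \left(c + c K^{3} \left(2 + K\right)\right) = -8 + c + c K^{3} \left(2 + K\right)$)
$-289224 + H{\left(-274 - -27,357 \right)} = -289224 + \left(-8 + 357 + 357 \left(-274 - -27\right)^{3} \left(2 - 247\right)\right) = -289224 + \left(-8 + 357 + 357 \left(-274 + 27\right)^{3} \left(2 + \left(-274 + 27\right)\right)\right) = -289224 + \left(-8 + 357 + 357 \left(-247\right)^{3} \left(2 - 247\right)\right) = -289224 + \left(-8 + 357 + 357 \left(-15069223\right) \left(-245\right)\right) = -289224 + \left(-8 + 357 + 1318029589695\right) = -289224 + 1318029590044 = 1318029300820$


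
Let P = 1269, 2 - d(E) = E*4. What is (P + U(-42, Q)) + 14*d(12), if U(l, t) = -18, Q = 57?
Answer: 607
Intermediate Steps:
d(E) = 2 - 4*E (d(E) = 2 - E*4 = 2 - 4*E)
(P + U(-42, Q)) + 14*d(12) = (1269 - 18) + 14*(2 - 4*12) = 1251 + 14*(2 - 48) = 1251 + 14*(-46) = 1251 - 644 = 607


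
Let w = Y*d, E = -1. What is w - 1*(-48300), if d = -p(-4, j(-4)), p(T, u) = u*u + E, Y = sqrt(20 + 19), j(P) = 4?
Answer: 48300 - 15*sqrt(39) ≈ 48206.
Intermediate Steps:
Y = sqrt(39) ≈ 6.2450
p(T, u) = -1 + u**2 (p(T, u) = u*u - 1 = u**2 - 1 = -1 + u**2)
d = -15 (d = -(-1 + 4**2) = -(-1 + 16) = -1*15 = -15)
w = -15*sqrt(39) (w = sqrt(39)*(-15) = -15*sqrt(39) ≈ -93.675)
w - 1*(-48300) = -15*sqrt(39) - 1*(-48300) = -15*sqrt(39) + 48300 = 48300 - 15*sqrt(39)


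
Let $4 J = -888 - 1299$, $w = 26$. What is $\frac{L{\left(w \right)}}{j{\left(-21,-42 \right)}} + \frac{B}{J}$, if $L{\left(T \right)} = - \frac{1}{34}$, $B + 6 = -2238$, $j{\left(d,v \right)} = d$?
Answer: $\frac{712339}{173502} \approx 4.1057$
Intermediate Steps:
$J = - \frac{2187}{4}$ ($J = \frac{-888 - 1299}{4} = \frac{1}{4} \left(-2187\right) = - \frac{2187}{4} \approx -546.75$)
$B = -2244$ ($B = -6 - 2238 = -2244$)
$L{\left(T \right)} = - \frac{1}{34}$ ($L{\left(T \right)} = \left(-1\right) \frac{1}{34} = - \frac{1}{34}$)
$\frac{L{\left(w \right)}}{j{\left(-21,-42 \right)}} + \frac{B}{J} = - \frac{1}{34 \left(-21\right)} - \frac{2244}{- \frac{2187}{4}} = \left(- \frac{1}{34}\right) \left(- \frac{1}{21}\right) - - \frac{2992}{729} = \frac{1}{714} + \frac{2992}{729} = \frac{712339}{173502}$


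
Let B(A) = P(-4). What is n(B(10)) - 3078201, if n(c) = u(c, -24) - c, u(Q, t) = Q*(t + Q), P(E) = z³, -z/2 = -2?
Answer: -3075705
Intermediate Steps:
z = 4 (z = -2*(-2) = 4)
P(E) = 64 (P(E) = 4³ = 64)
B(A) = 64
u(Q, t) = Q*(Q + t)
n(c) = -c + c*(-24 + c) (n(c) = c*(c - 24) - c = c*(-24 + c) - c = -c + c*(-24 + c))
n(B(10)) - 3078201 = 64*(-25 + 64) - 3078201 = 64*39 - 3078201 = 2496 - 3078201 = -3075705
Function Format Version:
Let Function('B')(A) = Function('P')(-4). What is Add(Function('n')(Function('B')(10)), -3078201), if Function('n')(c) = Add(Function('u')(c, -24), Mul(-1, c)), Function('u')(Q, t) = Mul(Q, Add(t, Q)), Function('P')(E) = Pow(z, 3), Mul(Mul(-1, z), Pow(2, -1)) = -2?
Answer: -3075705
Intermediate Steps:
z = 4 (z = Mul(-2, -2) = 4)
Function('P')(E) = 64 (Function('P')(E) = Pow(4, 3) = 64)
Function('B')(A) = 64
Function('u')(Q, t) = Mul(Q, Add(Q, t))
Function('n')(c) = Add(Mul(-1, c), Mul(c, Add(-24, c))) (Function('n')(c) = Add(Mul(c, Add(c, -24)), Mul(-1, c)) = Add(Mul(c, Add(-24, c)), Mul(-1, c)) = Add(Mul(-1, c), Mul(c, Add(-24, c))))
Add(Function('n')(Function('B')(10)), -3078201) = Add(Mul(64, Add(-25, 64)), -3078201) = Add(Mul(64, 39), -3078201) = Add(2496, -3078201) = -3075705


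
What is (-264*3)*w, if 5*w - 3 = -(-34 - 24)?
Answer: -48312/5 ≈ -9662.4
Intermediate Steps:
w = 61/5 (w = 3/5 + (-(-34 - 24))/5 = 3/5 + (-1*(-58))/5 = 3/5 + (1/5)*58 = 3/5 + 58/5 = 61/5 ≈ 12.200)
(-264*3)*w = -264*3*(61/5) = -88*9*(61/5) = -792*61/5 = -48312/5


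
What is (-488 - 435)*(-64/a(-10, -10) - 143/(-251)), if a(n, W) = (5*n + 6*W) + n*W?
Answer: -8073481/1255 ≈ -6433.1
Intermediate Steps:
a(n, W) = 5*n + 6*W + W*n (a(n, W) = (5*n + 6*W) + W*n = 5*n + 6*W + W*n)
(-488 - 435)*(-64/a(-10, -10) - 143/(-251)) = (-488 - 435)*(-64/(5*(-10) + 6*(-10) - 10*(-10)) - 143/(-251)) = -923*(-64/(-50 - 60 + 100) - 143*(-1/251)) = -923*(-64/(-10) + 143/251) = -923*(-64*(-⅒) + 143/251) = -923*(32/5 + 143/251) = -923*8747/1255 = -8073481/1255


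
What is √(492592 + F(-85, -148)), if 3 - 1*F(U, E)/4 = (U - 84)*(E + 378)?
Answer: 2*√162021 ≈ 805.04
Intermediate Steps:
F(U, E) = 12 - 4*(-84 + U)*(378 + E) (F(U, E) = 12 - 4*(U - 84)*(E + 378) = 12 - 4*(-84 + U)*(378 + E))
√(492592 + F(-85, -148)) = √(492592 + (127020 - 1512*(-85) + 336*(-148) - 4*(-148)*(-85))) = √(492592 + (127020 + 128520 - 49728 - 50320)) = √(492592 + 155492) = √648084 = 2*√162021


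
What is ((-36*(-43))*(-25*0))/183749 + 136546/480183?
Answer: 136546/480183 ≈ 0.28436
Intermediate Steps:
((-36*(-43))*(-25*0))/183749 + 136546/480183 = (1548*0)*(1/183749) + 136546*(1/480183) = 0*(1/183749) + 136546/480183 = 0 + 136546/480183 = 136546/480183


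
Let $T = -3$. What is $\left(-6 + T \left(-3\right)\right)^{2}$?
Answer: $9$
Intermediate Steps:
$\left(-6 + T \left(-3\right)\right)^{2} = \left(-6 - -9\right)^{2} = \left(-6 + 9\right)^{2} = 3^{2} = 9$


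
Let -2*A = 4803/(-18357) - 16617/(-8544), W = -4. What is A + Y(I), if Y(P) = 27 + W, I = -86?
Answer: 772304459/34853824 ≈ 22.158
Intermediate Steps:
Y(P) = 23 (Y(P) = 27 - 4 = 23)
A = -29333493/34853824 (A = -(4803/(-18357) - 16617/(-8544))/2 = -(4803*(-1/18357) - 16617*(-1/8544))/2 = -(-1601/6119 + 5539/2848)/2 = -1/2*29333493/17426912 = -29333493/34853824 ≈ -0.84161)
A + Y(I) = -29333493/34853824 + 23 = 772304459/34853824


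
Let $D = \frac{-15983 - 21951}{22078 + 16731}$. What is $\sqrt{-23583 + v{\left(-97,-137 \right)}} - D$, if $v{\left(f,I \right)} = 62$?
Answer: $\frac{37934}{38809} + i \sqrt{23521} \approx 0.97745 + 153.37 i$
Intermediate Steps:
$D = - \frac{37934}{38809} \approx -0.97745$
$\sqrt{-23583 + v{\left(-97,-137 \right)}} - D = \sqrt{-23583 + 62} - - \frac{37934}{38809} = \sqrt{-23521} + \frac{37934}{38809} = i \sqrt{23521} + \frac{37934}{38809} = \frac{37934}{38809} + i \sqrt{23521}$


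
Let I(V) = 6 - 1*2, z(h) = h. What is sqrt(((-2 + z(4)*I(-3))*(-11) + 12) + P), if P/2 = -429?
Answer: 10*I*sqrt(10) ≈ 31.623*I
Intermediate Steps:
I(V) = 4 (I(V) = 6 - 2 = 4)
P = -858 (P = 2*(-429) = -858)
sqrt(((-2 + z(4)*I(-3))*(-11) + 12) + P) = sqrt(((-2 + 4*4)*(-11) + 12) - 858) = sqrt(((-2 + 16)*(-11) + 12) - 858) = sqrt((14*(-11) + 12) - 858) = sqrt((-154 + 12) - 858) = sqrt(-142 - 858) = sqrt(-1000) = 10*I*sqrt(10)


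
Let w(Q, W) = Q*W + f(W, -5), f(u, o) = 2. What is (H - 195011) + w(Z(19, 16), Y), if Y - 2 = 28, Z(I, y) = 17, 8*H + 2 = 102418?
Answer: -181697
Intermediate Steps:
H = 12802 (H = -1/4 + (1/8)*102418 = -1/4 + 51209/4 = 12802)
Y = 30 (Y = 2 + 28 = 30)
w(Q, W) = 2 + Q*W (w(Q, W) = Q*W + 2 = 2 + Q*W)
(H - 195011) + w(Z(19, 16), Y) = (12802 - 195011) + (2 + 17*30) = -182209 + (2 + 510) = -182209 + 512 = -181697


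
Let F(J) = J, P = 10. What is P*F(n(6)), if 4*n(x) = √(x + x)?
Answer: 5*√3 ≈ 8.6602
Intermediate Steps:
n(x) = √2*√x/4 (n(x) = √(x + x)/4 = √(2*x)/4 = (√2*√x)/4 = √2*√x/4)
P*F(n(6)) = 10*(√2*√6/4) = 10*(√3/2) = 5*√3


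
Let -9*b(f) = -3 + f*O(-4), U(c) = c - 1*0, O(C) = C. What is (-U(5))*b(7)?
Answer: -155/9 ≈ -17.222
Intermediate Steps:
U(c) = c (U(c) = c + 0 = c)
b(f) = 1/3 + 4*f/9 (b(f) = -(-3 + f*(-4))/9 = -(-3 - 4*f)/9 = 1/3 + 4*f/9)
(-U(5))*b(7) = (-1*5)*(1/3 + (4/9)*7) = -5*(1/3 + 28/9) = -5*31/9 = -155/9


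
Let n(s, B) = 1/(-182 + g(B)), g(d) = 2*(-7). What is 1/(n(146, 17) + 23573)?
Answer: 196/4620307 ≈ 4.2421e-5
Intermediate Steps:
g(d) = -14
n(s, B) = -1/196 (n(s, B) = 1/(-182 - 14) = 1/(-196) = -1/196)
1/(n(146, 17) + 23573) = 1/(-1/196 + 23573) = 1/(4620307/196) = 196/4620307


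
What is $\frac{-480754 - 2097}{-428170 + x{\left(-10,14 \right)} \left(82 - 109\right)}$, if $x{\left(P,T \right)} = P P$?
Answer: $\frac{482851}{430870} \approx 1.1206$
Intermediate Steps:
$x{\left(P,T \right)} = P^{2}$
$\frac{-480754 - 2097}{-428170 + x{\left(-10,14 \right)} \left(82 - 109\right)} = \frac{-480754 - 2097}{-428170 + \left(-10\right)^{2} \left(82 - 109\right)} = - \frac{482851}{-428170 + 100 \left(-27\right)} = - \frac{482851}{-428170 - 2700} = - \frac{482851}{-430870} = \left(-482851\right) \left(- \frac{1}{430870}\right) = \frac{482851}{430870}$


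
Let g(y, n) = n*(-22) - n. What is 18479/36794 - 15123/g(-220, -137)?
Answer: -498208333/115937894 ≈ -4.2972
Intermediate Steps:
g(y, n) = -23*n (g(y, n) = -22*n - n = -23*n)
18479/36794 - 15123/g(-220, -137) = 18479/36794 - 15123/((-23*(-137))) = 18479*(1/36794) - 15123/3151 = 18479/36794 - 15123*1/3151 = 18479/36794 - 15123/3151 = -498208333/115937894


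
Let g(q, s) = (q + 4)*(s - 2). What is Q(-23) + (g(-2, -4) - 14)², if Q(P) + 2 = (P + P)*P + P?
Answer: 1709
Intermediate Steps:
g(q, s) = (-2 + s)*(4 + q) (g(q, s) = (4 + q)*(-2 + s) = (-2 + s)*(4 + q))
Q(P) = -2 + P + 2*P² (Q(P) = -2 + ((P + P)*P + P) = -2 + ((2*P)*P + P) = -2 + (2*P² + P) = -2 + (P + 2*P²) = -2 + P + 2*P²)
Q(-23) + (g(-2, -4) - 14)² = (-2 - 23 + 2*(-23)²) + ((-8 - 2*(-2) + 4*(-4) - 2*(-4)) - 14)² = (-2 - 23 + 2*529) + ((-8 + 4 - 16 + 8) - 14)² = (-2 - 23 + 1058) + (-12 - 14)² = 1033 + (-26)² = 1033 + 676 = 1709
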